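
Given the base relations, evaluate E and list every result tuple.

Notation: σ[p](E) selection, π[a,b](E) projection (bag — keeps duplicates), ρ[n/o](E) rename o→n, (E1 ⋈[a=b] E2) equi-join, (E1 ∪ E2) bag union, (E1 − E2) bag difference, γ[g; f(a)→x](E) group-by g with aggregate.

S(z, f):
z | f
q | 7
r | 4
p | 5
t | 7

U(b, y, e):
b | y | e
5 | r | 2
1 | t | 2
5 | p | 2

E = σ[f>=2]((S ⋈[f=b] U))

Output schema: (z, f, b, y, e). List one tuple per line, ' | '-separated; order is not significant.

Subexpression sizes:
  S → 4
  U → 3
  (S ⋈[f=b] U) → 2
  σ[f>=2]((S ⋈[f=b] U)) → 2

== RESULT ==
z | f | b | y | e
p | 5 | 5 | p | 2
p | 5 | 5 | r | 2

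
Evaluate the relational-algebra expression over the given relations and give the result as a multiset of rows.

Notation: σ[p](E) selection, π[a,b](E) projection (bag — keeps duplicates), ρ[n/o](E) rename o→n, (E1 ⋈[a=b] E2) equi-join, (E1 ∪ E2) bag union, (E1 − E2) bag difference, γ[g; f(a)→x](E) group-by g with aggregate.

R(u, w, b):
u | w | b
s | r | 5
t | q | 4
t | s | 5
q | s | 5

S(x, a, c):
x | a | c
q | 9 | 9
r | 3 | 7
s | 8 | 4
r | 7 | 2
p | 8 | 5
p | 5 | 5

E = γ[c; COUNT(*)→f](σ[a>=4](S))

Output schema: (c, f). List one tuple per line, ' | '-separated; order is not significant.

Stepwise |·|:
  S → 6
  σ[a>=4](S) → 5
  γ[c; COUNT(*)→f](σ[a>=4](S)) → 4

== RESULT ==
c | f
2 | 1
4 | 1
5 | 2
9 | 1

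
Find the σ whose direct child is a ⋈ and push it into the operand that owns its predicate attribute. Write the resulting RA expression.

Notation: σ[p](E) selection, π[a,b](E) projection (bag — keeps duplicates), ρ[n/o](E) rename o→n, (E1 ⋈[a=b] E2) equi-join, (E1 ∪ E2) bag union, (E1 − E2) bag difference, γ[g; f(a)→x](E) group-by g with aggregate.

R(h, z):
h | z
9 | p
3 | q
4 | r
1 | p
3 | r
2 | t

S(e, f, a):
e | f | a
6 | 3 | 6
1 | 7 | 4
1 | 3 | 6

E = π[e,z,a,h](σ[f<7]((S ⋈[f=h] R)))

σ filters on f, owned by the left side.
E' = π[e,z,a,h]((σ[f<7](S) ⋈[f=h] R))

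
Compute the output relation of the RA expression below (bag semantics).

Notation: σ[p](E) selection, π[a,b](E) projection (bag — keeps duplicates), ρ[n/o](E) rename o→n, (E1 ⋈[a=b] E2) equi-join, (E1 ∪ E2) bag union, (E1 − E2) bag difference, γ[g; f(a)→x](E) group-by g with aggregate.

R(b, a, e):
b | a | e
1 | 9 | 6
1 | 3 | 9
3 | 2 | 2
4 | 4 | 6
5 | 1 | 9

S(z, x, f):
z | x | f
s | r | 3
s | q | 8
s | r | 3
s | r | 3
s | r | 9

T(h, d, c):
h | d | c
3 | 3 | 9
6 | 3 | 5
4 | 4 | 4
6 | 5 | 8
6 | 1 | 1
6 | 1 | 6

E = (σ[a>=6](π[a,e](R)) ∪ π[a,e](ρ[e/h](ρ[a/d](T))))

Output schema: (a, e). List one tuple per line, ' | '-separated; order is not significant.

Stepwise |·|:
  R → 5
  π[a,e](R) → 5
  σ[a>=6](π[a,e](R)) → 1
  T → 6
  ρ[a/d](T) → 6
  ρ[e/h](ρ[a/d](T)) → 6
  π[a,e](ρ[e/h](ρ[a/d](T))) → 6
  (σ[a>=6](π[a,e](R)) ∪ π[a,e](ρ[e/h](ρ[a/d](T)))) → 7

== RESULT ==
a | e
1 | 6
1 | 6
3 | 3
3 | 6
4 | 4
5 | 6
9 | 6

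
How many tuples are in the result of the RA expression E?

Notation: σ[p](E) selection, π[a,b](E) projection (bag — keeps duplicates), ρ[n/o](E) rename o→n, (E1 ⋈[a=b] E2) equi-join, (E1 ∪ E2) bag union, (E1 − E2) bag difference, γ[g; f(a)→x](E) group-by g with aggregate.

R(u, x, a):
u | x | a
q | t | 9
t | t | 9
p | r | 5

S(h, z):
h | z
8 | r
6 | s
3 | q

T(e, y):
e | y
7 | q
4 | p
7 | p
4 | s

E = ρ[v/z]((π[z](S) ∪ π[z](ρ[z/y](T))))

Row counts bottom-up:
  S → 3
  π[z](S) → 3
  T → 4
  ρ[z/y](T) → 4
  π[z](ρ[z/y](T)) → 4
  (π[z](S) ∪ π[z](ρ[z/y](T))) → 7
  ρ[v/z]((π[z](S) ∪ π[z](ρ[z/y](T)))) → 7

|E| = 7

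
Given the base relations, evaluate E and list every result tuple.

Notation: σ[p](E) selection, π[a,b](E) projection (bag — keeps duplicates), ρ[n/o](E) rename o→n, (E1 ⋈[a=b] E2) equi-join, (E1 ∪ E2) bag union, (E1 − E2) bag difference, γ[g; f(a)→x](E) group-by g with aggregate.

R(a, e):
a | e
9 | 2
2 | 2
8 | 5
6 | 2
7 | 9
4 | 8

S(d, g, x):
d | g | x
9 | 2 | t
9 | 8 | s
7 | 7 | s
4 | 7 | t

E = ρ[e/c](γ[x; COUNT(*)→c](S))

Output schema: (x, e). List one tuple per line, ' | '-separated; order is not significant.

Per-node cardinality:
  S → 4
  γ[x; COUNT(*)→c](S) → 2
  ρ[e/c](γ[x; COUNT(*)→c](S)) → 2

== RESULT ==
x | e
s | 2
t | 2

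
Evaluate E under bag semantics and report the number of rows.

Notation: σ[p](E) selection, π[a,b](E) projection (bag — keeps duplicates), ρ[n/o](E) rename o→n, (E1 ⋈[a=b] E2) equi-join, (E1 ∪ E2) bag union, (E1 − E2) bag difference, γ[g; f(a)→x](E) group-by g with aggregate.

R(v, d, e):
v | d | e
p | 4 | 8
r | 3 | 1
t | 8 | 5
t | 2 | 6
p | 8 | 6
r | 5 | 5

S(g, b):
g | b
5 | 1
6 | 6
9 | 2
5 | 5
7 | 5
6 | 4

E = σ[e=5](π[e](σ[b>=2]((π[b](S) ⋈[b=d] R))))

Stepwise |·|:
  S → 6
  π[b](S) → 6
  R → 6
  (π[b](S) ⋈[b=d] R) → 4
  σ[b>=2]((π[b](S) ⋈[b=d] R)) → 4
  π[e](σ[b>=2]((π[b](S) ⋈[b=d] R))) → 4
  σ[e=5](π[e](σ[b>=2]((π[b](S) ⋈[b=d] R)))) → 2

|E| = 2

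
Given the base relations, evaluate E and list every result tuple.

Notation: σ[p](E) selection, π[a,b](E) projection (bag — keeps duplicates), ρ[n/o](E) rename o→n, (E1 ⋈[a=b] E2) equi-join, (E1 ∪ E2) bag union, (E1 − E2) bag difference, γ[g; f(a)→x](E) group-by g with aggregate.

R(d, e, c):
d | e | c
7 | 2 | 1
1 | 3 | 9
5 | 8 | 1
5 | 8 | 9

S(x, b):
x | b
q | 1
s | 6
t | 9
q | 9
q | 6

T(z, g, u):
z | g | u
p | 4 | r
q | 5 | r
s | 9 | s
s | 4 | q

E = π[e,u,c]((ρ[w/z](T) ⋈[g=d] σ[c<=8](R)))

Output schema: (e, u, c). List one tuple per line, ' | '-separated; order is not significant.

Per-node cardinality:
  T → 4
  ρ[w/z](T) → 4
  R → 4
  σ[c<=8](R) → 2
  (ρ[w/z](T) ⋈[g=d] σ[c<=8](R)) → 1
  π[e,u,c]((ρ[w/z](T) ⋈[g=d] σ[c<=8](R))) → 1

== RESULT ==
e | u | c
8 | r | 1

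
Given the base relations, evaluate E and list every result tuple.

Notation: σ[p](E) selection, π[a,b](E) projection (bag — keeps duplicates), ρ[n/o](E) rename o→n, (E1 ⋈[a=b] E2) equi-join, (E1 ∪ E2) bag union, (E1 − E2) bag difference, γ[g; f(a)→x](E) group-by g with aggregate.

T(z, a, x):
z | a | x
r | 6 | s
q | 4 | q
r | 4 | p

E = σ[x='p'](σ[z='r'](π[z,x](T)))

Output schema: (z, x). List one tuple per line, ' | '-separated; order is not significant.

Subexpression sizes:
  T → 3
  π[z,x](T) → 3
  σ[z='r'](π[z,x](T)) → 2
  σ[x='p'](σ[z='r'](π[z,x](T))) → 1

== RESULT ==
z | x
r | p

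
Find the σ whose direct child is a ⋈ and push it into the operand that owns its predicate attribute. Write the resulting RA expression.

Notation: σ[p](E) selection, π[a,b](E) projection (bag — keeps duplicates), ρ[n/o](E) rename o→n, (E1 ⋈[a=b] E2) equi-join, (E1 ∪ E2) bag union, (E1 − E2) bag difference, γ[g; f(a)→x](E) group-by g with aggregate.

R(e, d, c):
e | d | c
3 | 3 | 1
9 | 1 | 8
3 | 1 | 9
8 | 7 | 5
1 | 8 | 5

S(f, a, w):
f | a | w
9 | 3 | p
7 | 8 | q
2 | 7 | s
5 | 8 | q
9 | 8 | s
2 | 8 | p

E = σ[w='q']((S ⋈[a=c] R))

σ filters on w, owned by the left side.
E' = (σ[w='q'](S) ⋈[a=c] R)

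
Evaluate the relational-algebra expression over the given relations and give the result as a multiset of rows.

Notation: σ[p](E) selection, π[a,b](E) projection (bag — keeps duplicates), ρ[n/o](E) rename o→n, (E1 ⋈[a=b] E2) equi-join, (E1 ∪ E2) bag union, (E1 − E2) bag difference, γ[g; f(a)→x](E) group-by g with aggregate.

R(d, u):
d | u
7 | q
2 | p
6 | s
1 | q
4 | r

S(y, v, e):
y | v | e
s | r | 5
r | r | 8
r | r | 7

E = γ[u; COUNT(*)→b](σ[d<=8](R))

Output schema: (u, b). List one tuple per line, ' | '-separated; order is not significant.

Per-node cardinality:
  R → 5
  σ[d<=8](R) → 5
  γ[u; COUNT(*)→b](σ[d<=8](R)) → 4

== RESULT ==
u | b
p | 1
q | 2
r | 1
s | 1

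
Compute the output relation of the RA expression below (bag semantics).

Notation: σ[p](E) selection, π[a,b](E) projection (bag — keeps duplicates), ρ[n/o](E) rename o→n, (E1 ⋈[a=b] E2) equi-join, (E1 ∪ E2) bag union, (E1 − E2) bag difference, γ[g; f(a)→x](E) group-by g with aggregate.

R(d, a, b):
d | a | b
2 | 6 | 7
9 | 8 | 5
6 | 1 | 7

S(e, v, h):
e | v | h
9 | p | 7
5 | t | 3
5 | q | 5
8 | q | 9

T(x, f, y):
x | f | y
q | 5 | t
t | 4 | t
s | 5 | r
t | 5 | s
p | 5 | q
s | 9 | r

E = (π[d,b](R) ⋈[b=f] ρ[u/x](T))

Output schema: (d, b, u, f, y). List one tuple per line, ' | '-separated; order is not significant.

Stepwise |·|:
  R → 3
  π[d,b](R) → 3
  T → 6
  ρ[u/x](T) → 6
  (π[d,b](R) ⋈[b=f] ρ[u/x](T)) → 4

== RESULT ==
d | b | u | f | y
9 | 5 | p | 5 | q
9 | 5 | q | 5 | t
9 | 5 | s | 5 | r
9 | 5 | t | 5 | s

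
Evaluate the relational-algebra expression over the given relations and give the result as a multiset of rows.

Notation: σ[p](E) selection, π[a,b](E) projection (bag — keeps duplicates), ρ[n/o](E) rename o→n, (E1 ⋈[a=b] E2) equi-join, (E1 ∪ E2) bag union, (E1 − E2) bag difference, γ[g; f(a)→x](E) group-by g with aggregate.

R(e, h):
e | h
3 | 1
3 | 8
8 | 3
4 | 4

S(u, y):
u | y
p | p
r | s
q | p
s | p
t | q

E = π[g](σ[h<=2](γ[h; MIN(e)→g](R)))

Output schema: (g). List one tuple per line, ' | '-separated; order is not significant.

Subexpression sizes:
  R → 4
  γ[h; MIN(e)→g](R) → 4
  σ[h<=2](γ[h; MIN(e)→g](R)) → 1
  π[g](σ[h<=2](γ[h; MIN(e)→g](R))) → 1

== RESULT ==
g
3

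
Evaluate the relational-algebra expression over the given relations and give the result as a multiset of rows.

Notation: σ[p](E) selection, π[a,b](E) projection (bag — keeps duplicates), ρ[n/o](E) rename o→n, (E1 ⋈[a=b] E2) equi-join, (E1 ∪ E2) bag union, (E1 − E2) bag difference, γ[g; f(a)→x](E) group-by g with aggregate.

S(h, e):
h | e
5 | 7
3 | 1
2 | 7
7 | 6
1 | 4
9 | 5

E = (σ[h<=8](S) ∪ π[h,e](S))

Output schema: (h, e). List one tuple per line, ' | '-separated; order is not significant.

Row counts bottom-up:
  S → 6
  σ[h<=8](S) → 5
  S → 6
  π[h,e](S) → 6
  (σ[h<=8](S) ∪ π[h,e](S)) → 11

== RESULT ==
h | e
1 | 4
1 | 4
2 | 7
2 | 7
3 | 1
3 | 1
5 | 7
5 | 7
7 | 6
7 | 6
9 | 5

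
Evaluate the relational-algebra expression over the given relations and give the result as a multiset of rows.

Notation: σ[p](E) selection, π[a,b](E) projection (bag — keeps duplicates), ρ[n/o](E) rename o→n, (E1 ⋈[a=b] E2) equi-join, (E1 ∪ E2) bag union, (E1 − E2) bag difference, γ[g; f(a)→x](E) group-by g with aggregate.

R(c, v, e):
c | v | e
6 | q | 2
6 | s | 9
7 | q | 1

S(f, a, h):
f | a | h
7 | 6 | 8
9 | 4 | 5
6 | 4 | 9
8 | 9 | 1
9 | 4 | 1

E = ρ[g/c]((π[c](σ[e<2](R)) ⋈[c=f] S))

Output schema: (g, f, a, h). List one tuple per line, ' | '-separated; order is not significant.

Subexpression sizes:
  R → 3
  σ[e<2](R) → 1
  π[c](σ[e<2](R)) → 1
  S → 5
  (π[c](σ[e<2](R)) ⋈[c=f] S) → 1
  ρ[g/c]((π[c](σ[e<2](R)) ⋈[c=f] S)) → 1

== RESULT ==
g | f | a | h
7 | 7 | 6 | 8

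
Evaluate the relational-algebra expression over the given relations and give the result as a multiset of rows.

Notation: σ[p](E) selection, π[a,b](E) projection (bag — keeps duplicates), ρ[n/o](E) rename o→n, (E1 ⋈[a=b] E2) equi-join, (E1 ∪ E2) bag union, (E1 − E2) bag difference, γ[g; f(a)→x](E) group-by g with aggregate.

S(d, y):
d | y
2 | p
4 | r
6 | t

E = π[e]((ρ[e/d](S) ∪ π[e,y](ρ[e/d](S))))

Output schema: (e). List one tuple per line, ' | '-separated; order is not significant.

Subexpression sizes:
  S → 3
  ρ[e/d](S) → 3
  S → 3
  ρ[e/d](S) → 3
  π[e,y](ρ[e/d](S)) → 3
  (ρ[e/d](S) ∪ π[e,y](ρ[e/d](S))) → 6
  π[e]((ρ[e/d](S) ∪ π[e,y](ρ[e/d](S)))) → 6

== RESULT ==
e
2
2
4
4
6
6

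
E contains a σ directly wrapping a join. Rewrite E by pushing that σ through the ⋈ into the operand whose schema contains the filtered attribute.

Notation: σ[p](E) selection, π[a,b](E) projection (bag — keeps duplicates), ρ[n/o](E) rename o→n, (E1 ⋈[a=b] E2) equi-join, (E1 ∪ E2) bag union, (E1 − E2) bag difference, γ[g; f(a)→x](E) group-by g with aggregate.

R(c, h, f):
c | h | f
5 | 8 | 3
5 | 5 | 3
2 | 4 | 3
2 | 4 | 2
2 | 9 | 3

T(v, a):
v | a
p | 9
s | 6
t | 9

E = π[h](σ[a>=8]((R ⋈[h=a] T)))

σ filters on a, owned by the right side.
E' = π[h]((R ⋈[h=a] σ[a>=8](T)))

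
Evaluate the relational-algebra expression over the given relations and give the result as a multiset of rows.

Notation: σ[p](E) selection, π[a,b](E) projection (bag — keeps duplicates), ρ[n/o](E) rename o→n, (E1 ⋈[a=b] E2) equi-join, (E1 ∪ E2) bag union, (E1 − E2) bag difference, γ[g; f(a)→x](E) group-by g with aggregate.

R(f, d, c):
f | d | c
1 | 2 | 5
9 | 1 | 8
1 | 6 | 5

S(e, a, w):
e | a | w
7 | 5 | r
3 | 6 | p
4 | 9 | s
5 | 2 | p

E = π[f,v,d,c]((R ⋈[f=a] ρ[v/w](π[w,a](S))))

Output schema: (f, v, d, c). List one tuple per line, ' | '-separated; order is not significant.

Row counts bottom-up:
  R → 3
  S → 4
  π[w,a](S) → 4
  ρ[v/w](π[w,a](S)) → 4
  (R ⋈[f=a] ρ[v/w](π[w,a](S))) → 1
  π[f,v,d,c]((R ⋈[f=a] ρ[v/w](π[w,a](S)))) → 1

== RESULT ==
f | v | d | c
9 | s | 1 | 8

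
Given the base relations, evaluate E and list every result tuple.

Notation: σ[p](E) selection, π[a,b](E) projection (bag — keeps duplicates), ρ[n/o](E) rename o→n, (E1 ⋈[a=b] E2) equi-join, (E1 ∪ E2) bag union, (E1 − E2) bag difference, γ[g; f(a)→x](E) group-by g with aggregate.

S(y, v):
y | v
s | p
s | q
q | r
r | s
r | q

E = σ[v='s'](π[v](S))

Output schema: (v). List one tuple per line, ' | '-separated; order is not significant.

Stepwise |·|:
  S → 5
  π[v](S) → 5
  σ[v='s'](π[v](S)) → 1

== RESULT ==
v
s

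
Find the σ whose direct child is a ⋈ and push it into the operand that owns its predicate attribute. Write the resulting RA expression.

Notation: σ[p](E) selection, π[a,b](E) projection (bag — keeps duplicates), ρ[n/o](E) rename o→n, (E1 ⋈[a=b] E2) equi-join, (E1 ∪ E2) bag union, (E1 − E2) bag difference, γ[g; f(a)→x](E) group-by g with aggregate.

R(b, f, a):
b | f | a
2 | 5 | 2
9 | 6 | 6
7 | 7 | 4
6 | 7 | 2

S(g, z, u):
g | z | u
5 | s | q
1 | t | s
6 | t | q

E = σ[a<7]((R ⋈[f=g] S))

σ filters on a, owned by the left side.
E' = (σ[a<7](R) ⋈[f=g] S)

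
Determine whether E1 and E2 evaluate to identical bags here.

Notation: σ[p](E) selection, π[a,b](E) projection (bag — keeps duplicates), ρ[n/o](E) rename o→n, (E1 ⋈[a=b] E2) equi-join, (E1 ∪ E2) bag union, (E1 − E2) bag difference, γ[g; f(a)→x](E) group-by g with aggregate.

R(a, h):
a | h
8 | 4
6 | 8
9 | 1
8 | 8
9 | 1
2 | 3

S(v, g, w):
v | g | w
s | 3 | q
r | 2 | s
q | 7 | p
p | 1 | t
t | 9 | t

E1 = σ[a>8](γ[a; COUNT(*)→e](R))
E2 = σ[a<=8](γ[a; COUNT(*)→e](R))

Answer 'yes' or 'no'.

E1 subexpression sizes:
  R → 6
  γ[a; COUNT(*)→e](R) → 4
  σ[a>8](γ[a; COUNT(*)→e](R)) → 1
E2 subexpression sizes:
  R → 6
  γ[a; COUNT(*)→e](R) → 4
  σ[a<=8](γ[a; COUNT(*)→e](R)) → 3

E1 result:
a | e
9 | 2
E2 result:
a | e
2 | 1
6 | 1
8 | 2
Witness: (6, 1) appears 0× in E1 but 1× in E2.

no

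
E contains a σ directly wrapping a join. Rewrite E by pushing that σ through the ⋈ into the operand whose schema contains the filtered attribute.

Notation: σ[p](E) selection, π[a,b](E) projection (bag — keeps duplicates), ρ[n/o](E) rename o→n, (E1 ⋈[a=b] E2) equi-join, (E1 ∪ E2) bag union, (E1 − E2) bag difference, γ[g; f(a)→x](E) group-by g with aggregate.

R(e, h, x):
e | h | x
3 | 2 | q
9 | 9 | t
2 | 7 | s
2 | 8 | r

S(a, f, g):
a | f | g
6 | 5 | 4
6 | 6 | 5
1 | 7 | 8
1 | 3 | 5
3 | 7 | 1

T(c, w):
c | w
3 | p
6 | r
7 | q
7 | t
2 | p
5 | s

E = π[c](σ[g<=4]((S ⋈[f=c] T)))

σ filters on g, owned by the left side.
E' = π[c]((σ[g<=4](S) ⋈[f=c] T))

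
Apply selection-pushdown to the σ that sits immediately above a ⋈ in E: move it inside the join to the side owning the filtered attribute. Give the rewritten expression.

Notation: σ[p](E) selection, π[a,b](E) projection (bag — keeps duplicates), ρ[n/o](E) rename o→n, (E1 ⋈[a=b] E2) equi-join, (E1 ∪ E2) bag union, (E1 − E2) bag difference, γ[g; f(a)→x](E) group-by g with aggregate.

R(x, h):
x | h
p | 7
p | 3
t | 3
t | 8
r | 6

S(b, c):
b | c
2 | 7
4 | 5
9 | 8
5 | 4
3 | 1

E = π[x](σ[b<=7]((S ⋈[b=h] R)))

σ filters on b, owned by the left side.
E' = π[x]((σ[b<=7](S) ⋈[b=h] R))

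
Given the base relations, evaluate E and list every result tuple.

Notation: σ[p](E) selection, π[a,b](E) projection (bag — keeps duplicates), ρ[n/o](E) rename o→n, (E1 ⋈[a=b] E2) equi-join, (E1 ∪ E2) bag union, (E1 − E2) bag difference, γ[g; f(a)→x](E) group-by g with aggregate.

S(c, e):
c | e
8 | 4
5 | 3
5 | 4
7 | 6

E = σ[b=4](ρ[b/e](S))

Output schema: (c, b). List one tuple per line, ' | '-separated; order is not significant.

Per-node cardinality:
  S → 4
  ρ[b/e](S) → 4
  σ[b=4](ρ[b/e](S)) → 2

== RESULT ==
c | b
5 | 4
8 | 4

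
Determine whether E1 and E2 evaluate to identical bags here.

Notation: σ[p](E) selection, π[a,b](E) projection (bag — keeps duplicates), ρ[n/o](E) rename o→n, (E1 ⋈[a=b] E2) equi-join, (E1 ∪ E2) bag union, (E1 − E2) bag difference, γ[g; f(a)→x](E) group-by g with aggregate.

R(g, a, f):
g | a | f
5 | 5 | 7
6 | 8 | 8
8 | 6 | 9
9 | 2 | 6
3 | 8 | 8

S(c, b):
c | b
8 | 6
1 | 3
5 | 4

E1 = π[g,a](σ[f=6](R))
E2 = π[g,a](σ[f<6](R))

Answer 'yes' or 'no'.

E1 subexpression sizes:
  R → 5
  σ[f=6](R) → 1
  π[g,a](σ[f=6](R)) → 1
E2 subexpression sizes:
  R → 5
  σ[f<6](R) → 0
  π[g,a](σ[f<6](R)) → 0

E1 result:
g | a
9 | 2
E2 result:
g | a
(0 rows)
Witness: (9, 2) appears 1× in E1 but 0× in E2.

no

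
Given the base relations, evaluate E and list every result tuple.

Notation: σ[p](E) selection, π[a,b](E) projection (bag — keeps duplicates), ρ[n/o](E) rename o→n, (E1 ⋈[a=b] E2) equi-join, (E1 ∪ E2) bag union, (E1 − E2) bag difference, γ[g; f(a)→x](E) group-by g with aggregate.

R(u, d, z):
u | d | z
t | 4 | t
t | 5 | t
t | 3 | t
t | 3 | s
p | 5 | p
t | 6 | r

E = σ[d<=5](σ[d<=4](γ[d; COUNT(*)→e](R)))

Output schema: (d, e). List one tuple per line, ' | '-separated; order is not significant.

Per-node cardinality:
  R → 6
  γ[d; COUNT(*)→e](R) → 4
  σ[d<=4](γ[d; COUNT(*)→e](R)) → 2
  σ[d<=5](σ[d<=4](γ[d; COUNT(*)→e](R))) → 2

== RESULT ==
d | e
3 | 2
4 | 1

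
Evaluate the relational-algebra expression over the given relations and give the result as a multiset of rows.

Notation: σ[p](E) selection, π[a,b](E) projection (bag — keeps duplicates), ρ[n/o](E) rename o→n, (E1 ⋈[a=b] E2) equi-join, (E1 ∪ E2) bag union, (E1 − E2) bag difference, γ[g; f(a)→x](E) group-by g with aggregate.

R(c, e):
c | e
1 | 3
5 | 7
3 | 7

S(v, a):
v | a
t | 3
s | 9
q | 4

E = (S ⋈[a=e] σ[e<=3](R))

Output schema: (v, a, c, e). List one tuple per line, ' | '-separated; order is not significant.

Per-node cardinality:
  S → 3
  R → 3
  σ[e<=3](R) → 1
  (S ⋈[a=e] σ[e<=3](R)) → 1

== RESULT ==
v | a | c | e
t | 3 | 1 | 3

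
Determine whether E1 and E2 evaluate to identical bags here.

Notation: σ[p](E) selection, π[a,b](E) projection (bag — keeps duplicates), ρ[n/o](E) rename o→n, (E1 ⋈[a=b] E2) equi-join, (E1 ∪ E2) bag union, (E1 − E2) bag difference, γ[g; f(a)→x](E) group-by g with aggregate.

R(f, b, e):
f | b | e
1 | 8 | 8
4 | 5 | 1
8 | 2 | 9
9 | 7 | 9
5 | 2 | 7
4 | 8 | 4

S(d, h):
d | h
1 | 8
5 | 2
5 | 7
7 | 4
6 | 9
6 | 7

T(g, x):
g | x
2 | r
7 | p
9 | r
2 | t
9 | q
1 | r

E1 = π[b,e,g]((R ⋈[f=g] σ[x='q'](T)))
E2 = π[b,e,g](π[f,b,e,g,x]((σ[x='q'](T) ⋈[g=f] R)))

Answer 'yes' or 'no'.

E1 subexpression sizes:
  R → 6
  T → 6
  σ[x='q'](T) → 1
  (R ⋈[f=g] σ[x='q'](T)) → 1
  π[b,e,g]((R ⋈[f=g] σ[x='q'](T))) → 1
E2 subexpression sizes:
  T → 6
  σ[x='q'](T) → 1
  R → 6
  (σ[x='q'](T) ⋈[g=f] R) → 1
  π[f,b,e,g,x]((σ[x='q'](T) ⋈[g=f] R)) → 1
  π[b,e,g](π[f,b,e,g,x]((σ[x='q'](T) ⋈[g=f] R))) → 1

E1 and E2 produce the same multiset:
b | e | g
7 | 9 | 9

yes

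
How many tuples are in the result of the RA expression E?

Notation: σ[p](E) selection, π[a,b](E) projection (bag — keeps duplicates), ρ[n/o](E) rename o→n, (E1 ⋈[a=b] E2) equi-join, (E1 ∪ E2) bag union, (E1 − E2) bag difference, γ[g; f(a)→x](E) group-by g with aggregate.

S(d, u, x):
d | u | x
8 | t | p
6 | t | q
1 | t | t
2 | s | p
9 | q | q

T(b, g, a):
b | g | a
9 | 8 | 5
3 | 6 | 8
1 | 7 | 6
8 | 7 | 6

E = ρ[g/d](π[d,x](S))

Stepwise |·|:
  S → 5
  π[d,x](S) → 5
  ρ[g/d](π[d,x](S)) → 5

|E| = 5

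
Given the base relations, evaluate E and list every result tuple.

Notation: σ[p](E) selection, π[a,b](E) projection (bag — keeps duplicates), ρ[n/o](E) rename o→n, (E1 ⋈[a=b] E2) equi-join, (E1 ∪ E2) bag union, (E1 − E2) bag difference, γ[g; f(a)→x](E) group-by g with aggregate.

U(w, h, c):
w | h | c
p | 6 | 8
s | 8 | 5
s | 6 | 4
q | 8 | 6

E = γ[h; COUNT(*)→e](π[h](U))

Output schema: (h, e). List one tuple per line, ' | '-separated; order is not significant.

Subexpression sizes:
  U → 4
  π[h](U) → 4
  γ[h; COUNT(*)→e](π[h](U)) → 2

== RESULT ==
h | e
6 | 2
8 | 2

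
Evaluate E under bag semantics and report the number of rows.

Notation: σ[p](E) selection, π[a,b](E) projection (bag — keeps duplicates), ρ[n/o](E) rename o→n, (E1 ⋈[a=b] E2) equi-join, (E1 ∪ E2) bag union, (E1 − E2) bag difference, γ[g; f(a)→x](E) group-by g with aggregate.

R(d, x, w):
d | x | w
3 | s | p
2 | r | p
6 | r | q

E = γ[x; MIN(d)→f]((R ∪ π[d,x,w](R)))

Row counts bottom-up:
  R → 3
  R → 3
  π[d,x,w](R) → 3
  (R ∪ π[d,x,w](R)) → 6
  γ[x; MIN(d)→f]((R ∪ π[d,x,w](R))) → 2

|E| = 2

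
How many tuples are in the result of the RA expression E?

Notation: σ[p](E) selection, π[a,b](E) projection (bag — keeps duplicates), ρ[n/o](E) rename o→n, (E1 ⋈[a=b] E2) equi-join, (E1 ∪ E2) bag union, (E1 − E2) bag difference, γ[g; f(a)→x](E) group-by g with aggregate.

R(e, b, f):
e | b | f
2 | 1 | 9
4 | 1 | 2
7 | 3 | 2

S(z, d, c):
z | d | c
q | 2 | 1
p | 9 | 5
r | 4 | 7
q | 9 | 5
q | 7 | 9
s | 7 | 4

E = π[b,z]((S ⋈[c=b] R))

Row counts bottom-up:
  S → 6
  R → 3
  (S ⋈[c=b] R) → 2
  π[b,z]((S ⋈[c=b] R)) → 2

|E| = 2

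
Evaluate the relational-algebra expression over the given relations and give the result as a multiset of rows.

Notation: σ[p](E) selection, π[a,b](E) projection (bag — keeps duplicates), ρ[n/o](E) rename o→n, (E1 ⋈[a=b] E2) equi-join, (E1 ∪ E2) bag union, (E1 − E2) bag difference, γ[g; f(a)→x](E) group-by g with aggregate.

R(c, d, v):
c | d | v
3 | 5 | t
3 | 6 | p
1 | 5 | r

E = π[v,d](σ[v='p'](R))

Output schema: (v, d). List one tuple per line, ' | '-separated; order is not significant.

Per-node cardinality:
  R → 3
  σ[v='p'](R) → 1
  π[v,d](σ[v='p'](R)) → 1

== RESULT ==
v | d
p | 6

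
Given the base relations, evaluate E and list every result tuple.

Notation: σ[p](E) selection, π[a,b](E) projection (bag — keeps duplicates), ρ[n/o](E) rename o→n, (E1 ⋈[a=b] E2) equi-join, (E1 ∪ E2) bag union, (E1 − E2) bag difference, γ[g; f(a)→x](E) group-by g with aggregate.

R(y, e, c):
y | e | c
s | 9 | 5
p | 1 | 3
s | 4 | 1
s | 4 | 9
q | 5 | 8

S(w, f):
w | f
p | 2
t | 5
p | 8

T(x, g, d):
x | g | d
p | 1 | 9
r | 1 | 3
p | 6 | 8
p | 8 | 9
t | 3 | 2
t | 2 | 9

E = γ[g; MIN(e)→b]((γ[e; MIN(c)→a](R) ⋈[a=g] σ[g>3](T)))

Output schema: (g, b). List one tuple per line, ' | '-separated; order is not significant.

Stepwise |·|:
  R → 5
  γ[e; MIN(c)→a](R) → 4
  T → 6
  σ[g>3](T) → 2
  (γ[e; MIN(c)→a](R) ⋈[a=g] σ[g>3](T)) → 1
  γ[g; MIN(e)→b]((γ[e; MIN(c)→a](R) ⋈[a=g] σ[g>3](T))) → 1

== RESULT ==
g | b
8 | 5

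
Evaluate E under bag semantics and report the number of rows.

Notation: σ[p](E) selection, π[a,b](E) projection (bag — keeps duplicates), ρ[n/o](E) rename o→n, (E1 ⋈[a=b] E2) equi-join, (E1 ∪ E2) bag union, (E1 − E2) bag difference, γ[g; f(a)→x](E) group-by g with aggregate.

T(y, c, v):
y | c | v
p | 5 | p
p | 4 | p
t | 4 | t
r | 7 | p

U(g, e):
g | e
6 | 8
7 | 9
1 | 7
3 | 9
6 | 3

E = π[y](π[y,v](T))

Per-node cardinality:
  T → 4
  π[y,v](T) → 4
  π[y](π[y,v](T)) → 4

|E| = 4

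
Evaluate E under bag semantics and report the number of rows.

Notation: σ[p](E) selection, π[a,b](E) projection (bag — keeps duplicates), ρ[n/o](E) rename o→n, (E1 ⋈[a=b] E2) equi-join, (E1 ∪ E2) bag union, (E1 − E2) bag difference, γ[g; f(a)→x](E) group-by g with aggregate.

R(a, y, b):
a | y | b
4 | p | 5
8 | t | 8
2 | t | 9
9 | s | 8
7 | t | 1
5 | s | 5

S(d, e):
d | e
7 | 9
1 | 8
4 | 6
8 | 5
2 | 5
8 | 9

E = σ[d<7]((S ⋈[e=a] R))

Stepwise |·|:
  S → 6
  R → 6
  (S ⋈[e=a] R) → 5
  σ[d<7]((S ⋈[e=a] R)) → 2

|E| = 2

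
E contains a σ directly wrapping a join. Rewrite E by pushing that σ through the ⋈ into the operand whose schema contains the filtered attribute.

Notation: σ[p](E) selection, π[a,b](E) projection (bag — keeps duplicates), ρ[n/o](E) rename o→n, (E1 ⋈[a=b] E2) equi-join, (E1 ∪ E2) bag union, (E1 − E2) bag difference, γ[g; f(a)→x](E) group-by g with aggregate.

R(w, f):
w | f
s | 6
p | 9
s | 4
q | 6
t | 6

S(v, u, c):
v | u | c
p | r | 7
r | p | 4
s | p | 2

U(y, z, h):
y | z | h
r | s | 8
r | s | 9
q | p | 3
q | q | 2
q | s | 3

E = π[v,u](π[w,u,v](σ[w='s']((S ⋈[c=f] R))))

σ filters on w, owned by the right side.
E' = π[v,u](π[w,u,v]((S ⋈[c=f] σ[w='s'](R))))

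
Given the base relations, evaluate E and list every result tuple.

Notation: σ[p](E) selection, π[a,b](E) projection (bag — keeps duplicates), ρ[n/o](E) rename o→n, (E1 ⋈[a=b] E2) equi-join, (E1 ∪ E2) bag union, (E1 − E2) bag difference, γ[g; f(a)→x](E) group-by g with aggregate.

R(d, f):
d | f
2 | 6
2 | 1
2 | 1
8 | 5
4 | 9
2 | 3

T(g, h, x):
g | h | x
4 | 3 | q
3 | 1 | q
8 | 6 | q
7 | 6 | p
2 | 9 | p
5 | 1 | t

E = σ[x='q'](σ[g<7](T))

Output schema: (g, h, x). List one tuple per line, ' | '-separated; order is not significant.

Row counts bottom-up:
  T → 6
  σ[g<7](T) → 4
  σ[x='q'](σ[g<7](T)) → 2

== RESULT ==
g | h | x
3 | 1 | q
4 | 3 | q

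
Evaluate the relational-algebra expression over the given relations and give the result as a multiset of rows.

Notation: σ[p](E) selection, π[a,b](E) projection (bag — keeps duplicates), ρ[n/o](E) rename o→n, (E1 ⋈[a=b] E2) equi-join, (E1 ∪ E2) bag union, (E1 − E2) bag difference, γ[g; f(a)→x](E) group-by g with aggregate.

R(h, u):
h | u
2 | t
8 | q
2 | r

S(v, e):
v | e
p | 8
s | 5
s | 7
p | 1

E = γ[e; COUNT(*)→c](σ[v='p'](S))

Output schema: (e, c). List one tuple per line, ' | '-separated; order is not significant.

Row counts bottom-up:
  S → 4
  σ[v='p'](S) → 2
  γ[e; COUNT(*)→c](σ[v='p'](S)) → 2

== RESULT ==
e | c
1 | 1
8 | 1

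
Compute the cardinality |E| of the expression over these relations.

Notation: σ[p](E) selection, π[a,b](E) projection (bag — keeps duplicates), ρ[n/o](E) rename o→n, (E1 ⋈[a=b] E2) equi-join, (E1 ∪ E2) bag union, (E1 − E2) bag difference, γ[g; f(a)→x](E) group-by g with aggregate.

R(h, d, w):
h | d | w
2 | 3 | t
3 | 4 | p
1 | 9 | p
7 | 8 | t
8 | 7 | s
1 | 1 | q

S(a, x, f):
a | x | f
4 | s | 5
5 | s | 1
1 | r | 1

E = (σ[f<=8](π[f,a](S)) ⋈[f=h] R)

Row counts bottom-up:
  S → 3
  π[f,a](S) → 3
  σ[f<=8](π[f,a](S)) → 3
  R → 6
  (σ[f<=8](π[f,a](S)) ⋈[f=h] R) → 4

|E| = 4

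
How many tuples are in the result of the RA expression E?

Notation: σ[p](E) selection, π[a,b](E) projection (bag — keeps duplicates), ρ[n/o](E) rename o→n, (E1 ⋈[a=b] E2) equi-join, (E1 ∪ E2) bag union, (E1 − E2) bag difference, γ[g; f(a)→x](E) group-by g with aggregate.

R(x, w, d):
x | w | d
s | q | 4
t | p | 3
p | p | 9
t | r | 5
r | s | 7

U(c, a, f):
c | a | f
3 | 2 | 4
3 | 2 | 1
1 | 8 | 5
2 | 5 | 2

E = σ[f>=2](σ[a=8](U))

Stepwise |·|:
  U → 4
  σ[a=8](U) → 1
  σ[f>=2](σ[a=8](U)) → 1

|E| = 1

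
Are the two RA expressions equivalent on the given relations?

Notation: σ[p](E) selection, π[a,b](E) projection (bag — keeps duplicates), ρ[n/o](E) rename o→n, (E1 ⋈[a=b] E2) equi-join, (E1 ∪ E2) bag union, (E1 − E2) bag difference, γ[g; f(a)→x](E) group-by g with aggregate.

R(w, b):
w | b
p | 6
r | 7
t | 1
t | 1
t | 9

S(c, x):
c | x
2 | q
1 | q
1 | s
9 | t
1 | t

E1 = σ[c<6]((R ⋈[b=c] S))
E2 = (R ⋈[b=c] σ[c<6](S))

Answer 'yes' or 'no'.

E1 per-node cardinality:
  R → 5
  S → 5
  (R ⋈[b=c] S) → 7
  σ[c<6]((R ⋈[b=c] S)) → 6
E2 per-node cardinality:
  R → 5
  S → 5
  σ[c<6](S) → 4
  (R ⋈[b=c] σ[c<6](S)) → 6

E1 and E2 produce the same multiset:
w | b | c | x
t | 1 | 1 | q
t | 1 | 1 | q
t | 1 | 1 | s
t | 1 | 1 | s
t | 1 | 1 | t
t | 1 | 1 | t

yes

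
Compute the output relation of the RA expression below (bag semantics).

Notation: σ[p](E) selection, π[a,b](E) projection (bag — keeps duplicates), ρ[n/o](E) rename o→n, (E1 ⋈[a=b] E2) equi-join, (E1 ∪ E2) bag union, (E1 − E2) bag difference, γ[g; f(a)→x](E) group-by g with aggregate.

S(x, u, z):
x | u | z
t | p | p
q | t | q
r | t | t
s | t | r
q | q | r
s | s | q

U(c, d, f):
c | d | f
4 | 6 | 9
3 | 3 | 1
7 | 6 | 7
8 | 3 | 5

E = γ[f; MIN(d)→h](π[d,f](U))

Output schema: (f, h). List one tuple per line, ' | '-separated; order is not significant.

Subexpression sizes:
  U → 4
  π[d,f](U) → 4
  γ[f; MIN(d)→h](π[d,f](U)) → 4

== RESULT ==
f | h
1 | 3
5 | 3
7 | 6
9 | 6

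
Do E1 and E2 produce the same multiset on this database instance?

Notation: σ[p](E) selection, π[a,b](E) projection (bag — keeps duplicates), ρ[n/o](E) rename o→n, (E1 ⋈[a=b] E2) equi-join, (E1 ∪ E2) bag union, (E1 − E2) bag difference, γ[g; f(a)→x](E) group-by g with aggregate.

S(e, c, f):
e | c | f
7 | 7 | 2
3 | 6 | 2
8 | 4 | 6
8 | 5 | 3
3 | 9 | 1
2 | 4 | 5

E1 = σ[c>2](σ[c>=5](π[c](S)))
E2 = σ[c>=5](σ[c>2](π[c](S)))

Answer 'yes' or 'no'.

E1 row counts bottom-up:
  S → 6
  π[c](S) → 6
  σ[c>=5](π[c](S)) → 4
  σ[c>2](σ[c>=5](π[c](S))) → 4
E2 row counts bottom-up:
  S → 6
  π[c](S) → 6
  σ[c>2](π[c](S)) → 6
  σ[c>=5](σ[c>2](π[c](S))) → 4

E1 and E2 produce the same multiset:
c
5
6
7
9

yes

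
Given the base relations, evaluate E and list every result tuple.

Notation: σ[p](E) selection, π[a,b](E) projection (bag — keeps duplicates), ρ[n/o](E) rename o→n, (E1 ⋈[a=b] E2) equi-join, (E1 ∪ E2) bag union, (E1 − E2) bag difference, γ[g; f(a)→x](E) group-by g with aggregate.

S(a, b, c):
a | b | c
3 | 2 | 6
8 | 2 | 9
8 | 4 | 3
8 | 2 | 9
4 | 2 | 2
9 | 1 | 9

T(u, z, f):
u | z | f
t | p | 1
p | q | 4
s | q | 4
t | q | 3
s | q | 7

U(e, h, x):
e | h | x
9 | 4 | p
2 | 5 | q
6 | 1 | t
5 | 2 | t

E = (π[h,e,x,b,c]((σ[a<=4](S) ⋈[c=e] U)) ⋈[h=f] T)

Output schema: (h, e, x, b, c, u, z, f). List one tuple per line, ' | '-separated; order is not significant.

Subexpression sizes:
  S → 6
  σ[a<=4](S) → 2
  U → 4
  (σ[a<=4](S) ⋈[c=e] U) → 2
  π[h,e,x,b,c]((σ[a<=4](S) ⋈[c=e] U)) → 2
  T → 5
  (π[h,e,x,b,c]((σ[a<=4](S) ⋈[c=e] U)) ⋈[h=f] T) → 1

== RESULT ==
h | e | x | b | c | u | z | f
1 | 6 | t | 2 | 6 | t | p | 1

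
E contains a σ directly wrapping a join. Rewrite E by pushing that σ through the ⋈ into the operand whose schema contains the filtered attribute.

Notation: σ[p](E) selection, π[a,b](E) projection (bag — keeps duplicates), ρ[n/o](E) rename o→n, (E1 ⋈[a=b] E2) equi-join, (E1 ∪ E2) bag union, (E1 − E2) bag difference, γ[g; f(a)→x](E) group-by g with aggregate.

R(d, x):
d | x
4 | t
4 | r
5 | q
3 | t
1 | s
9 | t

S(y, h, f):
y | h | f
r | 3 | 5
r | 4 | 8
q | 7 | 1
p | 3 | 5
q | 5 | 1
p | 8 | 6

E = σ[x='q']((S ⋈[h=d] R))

σ filters on x, owned by the right side.
E' = (S ⋈[h=d] σ[x='q'](R))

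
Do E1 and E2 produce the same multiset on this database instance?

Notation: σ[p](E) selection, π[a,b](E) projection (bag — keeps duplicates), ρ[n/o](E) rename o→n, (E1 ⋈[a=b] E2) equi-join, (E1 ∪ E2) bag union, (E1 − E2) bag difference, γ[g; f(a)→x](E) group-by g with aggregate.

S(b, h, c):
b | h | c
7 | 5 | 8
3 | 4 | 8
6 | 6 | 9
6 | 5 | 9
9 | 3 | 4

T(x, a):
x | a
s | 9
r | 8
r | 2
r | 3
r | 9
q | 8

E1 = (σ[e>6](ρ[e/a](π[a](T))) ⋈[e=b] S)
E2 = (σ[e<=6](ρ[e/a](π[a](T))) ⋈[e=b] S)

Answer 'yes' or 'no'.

E1 per-node cardinality:
  T → 6
  π[a](T) → 6
  ρ[e/a](π[a](T)) → 6
  σ[e>6](ρ[e/a](π[a](T))) → 4
  S → 5
  (σ[e>6](ρ[e/a](π[a](T))) ⋈[e=b] S) → 2
E2 per-node cardinality:
  T → 6
  π[a](T) → 6
  ρ[e/a](π[a](T)) → 6
  σ[e<=6](ρ[e/a](π[a](T))) → 2
  S → 5
  (σ[e<=6](ρ[e/a](π[a](T))) ⋈[e=b] S) → 1

E1 result:
e | b | h | c
9 | 9 | 3 | 4
9 | 9 | 3 | 4
E2 result:
e | b | h | c
3 | 3 | 4 | 8
Witness: (9, 9, 3, 4) appears 2× in E1 but 0× in E2.

no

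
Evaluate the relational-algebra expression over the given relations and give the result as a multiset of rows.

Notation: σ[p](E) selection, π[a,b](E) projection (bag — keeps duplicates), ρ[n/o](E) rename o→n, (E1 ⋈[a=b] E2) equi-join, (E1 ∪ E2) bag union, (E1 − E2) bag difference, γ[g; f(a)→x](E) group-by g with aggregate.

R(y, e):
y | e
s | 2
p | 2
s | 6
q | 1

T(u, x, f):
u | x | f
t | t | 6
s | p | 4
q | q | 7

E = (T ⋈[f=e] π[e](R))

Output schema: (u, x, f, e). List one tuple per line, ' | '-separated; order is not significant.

Stepwise |·|:
  T → 3
  R → 4
  π[e](R) → 4
  (T ⋈[f=e] π[e](R)) → 1

== RESULT ==
u | x | f | e
t | t | 6 | 6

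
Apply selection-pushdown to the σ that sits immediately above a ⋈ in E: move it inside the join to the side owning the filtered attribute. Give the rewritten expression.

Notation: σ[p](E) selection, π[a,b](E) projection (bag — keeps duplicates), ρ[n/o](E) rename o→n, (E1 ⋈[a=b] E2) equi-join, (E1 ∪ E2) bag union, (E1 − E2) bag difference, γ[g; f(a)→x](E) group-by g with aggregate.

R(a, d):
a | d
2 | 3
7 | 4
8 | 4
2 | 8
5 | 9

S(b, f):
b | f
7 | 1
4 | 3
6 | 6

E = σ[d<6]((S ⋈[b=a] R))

σ filters on d, owned by the right side.
E' = (S ⋈[b=a] σ[d<6](R))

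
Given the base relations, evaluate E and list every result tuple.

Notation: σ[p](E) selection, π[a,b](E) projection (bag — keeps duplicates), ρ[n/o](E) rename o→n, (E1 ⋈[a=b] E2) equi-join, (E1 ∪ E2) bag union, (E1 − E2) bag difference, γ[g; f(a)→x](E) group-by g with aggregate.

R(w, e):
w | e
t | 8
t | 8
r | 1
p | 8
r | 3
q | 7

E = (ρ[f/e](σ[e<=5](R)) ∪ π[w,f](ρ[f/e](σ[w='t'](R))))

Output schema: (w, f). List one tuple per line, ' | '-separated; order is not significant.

Row counts bottom-up:
  R → 6
  σ[e<=5](R) → 2
  ρ[f/e](σ[e<=5](R)) → 2
  R → 6
  σ[w='t'](R) → 2
  ρ[f/e](σ[w='t'](R)) → 2
  π[w,f](ρ[f/e](σ[w='t'](R))) → 2
  (ρ[f/e](σ[e<=5](R)) ∪ π[w,f](ρ[f/e](σ[w='t'](R)))) → 4

== RESULT ==
w | f
r | 1
r | 3
t | 8
t | 8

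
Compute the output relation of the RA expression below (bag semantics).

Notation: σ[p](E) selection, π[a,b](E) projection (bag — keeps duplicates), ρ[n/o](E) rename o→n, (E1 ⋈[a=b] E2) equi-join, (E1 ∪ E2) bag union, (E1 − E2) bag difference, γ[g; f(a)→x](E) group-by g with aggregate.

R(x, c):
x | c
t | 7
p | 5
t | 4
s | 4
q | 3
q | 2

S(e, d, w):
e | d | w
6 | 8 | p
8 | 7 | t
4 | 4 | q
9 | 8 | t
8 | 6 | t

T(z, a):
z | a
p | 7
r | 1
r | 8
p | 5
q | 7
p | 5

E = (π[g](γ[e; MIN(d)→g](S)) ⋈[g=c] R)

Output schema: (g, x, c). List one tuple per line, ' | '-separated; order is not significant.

Row counts bottom-up:
  S → 5
  γ[e; MIN(d)→g](S) → 4
  π[g](γ[e; MIN(d)→g](S)) → 4
  R → 6
  (π[g](γ[e; MIN(d)→g](S)) ⋈[g=c] R) → 2

== RESULT ==
g | x | c
4 | s | 4
4 | t | 4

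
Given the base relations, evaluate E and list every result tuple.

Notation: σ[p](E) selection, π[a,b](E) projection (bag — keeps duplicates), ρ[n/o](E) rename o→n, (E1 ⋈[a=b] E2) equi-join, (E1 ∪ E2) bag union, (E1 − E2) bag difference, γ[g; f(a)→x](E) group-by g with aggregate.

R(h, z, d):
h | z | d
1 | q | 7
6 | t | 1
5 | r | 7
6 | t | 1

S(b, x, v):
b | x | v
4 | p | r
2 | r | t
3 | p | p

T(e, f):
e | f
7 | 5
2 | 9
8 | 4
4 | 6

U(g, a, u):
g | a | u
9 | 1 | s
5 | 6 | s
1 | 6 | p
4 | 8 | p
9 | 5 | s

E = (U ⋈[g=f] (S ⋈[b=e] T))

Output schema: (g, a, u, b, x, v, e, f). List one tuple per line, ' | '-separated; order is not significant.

Row counts bottom-up:
  U → 5
  S → 3
  T → 4
  (S ⋈[b=e] T) → 2
  (U ⋈[g=f] (S ⋈[b=e] T)) → 2

== RESULT ==
g | a | u | b | x | v | e | f
9 | 1 | s | 2 | r | t | 2 | 9
9 | 5 | s | 2 | r | t | 2 | 9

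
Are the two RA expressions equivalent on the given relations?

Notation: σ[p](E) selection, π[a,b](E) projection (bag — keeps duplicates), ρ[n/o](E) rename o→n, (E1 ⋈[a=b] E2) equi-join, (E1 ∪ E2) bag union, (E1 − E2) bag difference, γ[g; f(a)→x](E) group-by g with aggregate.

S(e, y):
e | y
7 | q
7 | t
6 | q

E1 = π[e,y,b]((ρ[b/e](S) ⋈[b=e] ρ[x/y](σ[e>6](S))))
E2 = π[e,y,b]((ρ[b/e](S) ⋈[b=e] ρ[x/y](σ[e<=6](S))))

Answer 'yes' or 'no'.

E1 per-node cardinality:
  S → 3
  ρ[b/e](S) → 3
  S → 3
  σ[e>6](S) → 2
  ρ[x/y](σ[e>6](S)) → 2
  (ρ[b/e](S) ⋈[b=e] ρ[x/y](σ[e>6](S))) → 4
  π[e,y,b]((ρ[b/e](S) ⋈[b=e] ρ[x/y](σ[e>6](S)))) → 4
E2 per-node cardinality:
  S → 3
  ρ[b/e](S) → 3
  S → 3
  σ[e<=6](S) → 1
  ρ[x/y](σ[e<=6](S)) → 1
  (ρ[b/e](S) ⋈[b=e] ρ[x/y](σ[e<=6](S))) → 1
  π[e,y,b]((ρ[b/e](S) ⋈[b=e] ρ[x/y](σ[e<=6](S)))) → 1

E1 result:
e | y | b
7 | q | 7
7 | q | 7
7 | t | 7
7 | t | 7
E2 result:
e | y | b
6 | q | 6
Witness: (6, 'q', 6) appears 0× in E1 but 1× in E2.

no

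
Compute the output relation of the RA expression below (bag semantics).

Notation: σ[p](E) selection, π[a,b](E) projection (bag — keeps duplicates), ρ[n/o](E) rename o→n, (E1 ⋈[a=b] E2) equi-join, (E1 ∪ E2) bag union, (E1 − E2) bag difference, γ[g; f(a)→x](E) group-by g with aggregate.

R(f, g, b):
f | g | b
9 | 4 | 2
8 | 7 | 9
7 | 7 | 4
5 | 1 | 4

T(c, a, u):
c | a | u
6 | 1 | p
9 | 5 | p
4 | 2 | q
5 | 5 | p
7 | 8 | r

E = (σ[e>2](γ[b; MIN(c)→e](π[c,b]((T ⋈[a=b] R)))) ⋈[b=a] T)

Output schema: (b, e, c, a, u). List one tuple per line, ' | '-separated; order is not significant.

Per-node cardinality:
  T → 5
  R → 4
  (T ⋈[a=b] R) → 1
  π[c,b]((T ⋈[a=b] R)) → 1
  γ[b; MIN(c)→e](π[c,b]((T ⋈[a=b] R))) → 1
  σ[e>2](γ[b; MIN(c)→e](π[c,b]((T ⋈[a=b] R)))) → 1
  T → 5
  (σ[e>2](γ[b; MIN(c)→e](π[c,b]((T ⋈[a=b] R)))) ⋈[b=a] T) → 1

== RESULT ==
b | e | c | a | u
2 | 4 | 4 | 2 | q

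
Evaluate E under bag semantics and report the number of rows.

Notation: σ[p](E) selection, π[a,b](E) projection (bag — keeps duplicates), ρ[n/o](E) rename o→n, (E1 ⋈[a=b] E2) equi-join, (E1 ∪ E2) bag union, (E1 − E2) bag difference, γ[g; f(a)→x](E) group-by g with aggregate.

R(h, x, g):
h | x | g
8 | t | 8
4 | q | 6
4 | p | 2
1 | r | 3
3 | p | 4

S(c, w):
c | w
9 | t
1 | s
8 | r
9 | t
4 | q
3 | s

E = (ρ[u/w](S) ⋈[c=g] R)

Stepwise |·|:
  S → 6
  ρ[u/w](S) → 6
  R → 5
  (ρ[u/w](S) ⋈[c=g] R) → 3

|E| = 3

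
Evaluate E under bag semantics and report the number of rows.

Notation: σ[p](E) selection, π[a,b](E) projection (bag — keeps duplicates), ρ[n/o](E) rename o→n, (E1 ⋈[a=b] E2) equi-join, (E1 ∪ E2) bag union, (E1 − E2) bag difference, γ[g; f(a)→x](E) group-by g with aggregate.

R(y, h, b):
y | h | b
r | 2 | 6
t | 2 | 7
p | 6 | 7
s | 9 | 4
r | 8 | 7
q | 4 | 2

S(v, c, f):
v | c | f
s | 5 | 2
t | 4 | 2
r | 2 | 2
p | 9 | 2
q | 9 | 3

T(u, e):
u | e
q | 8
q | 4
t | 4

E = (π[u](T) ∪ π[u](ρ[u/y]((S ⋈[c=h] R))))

Row counts bottom-up:
  T → 3
  π[u](T) → 3
  S → 5
  R → 6
  (S ⋈[c=h] R) → 5
  ρ[u/y]((S ⋈[c=h] R)) → 5
  π[u](ρ[u/y]((S ⋈[c=h] R))) → 5
  (π[u](T) ∪ π[u](ρ[u/y]((S ⋈[c=h] R)))) → 8

|E| = 8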